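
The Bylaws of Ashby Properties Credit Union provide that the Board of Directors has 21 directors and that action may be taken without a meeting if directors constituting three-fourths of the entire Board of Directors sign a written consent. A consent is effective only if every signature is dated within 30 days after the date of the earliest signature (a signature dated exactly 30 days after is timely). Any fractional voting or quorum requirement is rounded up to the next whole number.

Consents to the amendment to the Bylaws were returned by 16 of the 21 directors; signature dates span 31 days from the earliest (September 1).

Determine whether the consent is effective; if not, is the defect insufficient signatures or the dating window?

Signatures required: three-fourths of 21 — 3/4 of 21 = 15.75, rounded up to 16, so 16 needed; 16 signed. Sufficient.
Dating window: the latest signature is 31 days after the earliest; the limit is 30 days. Outside the window.

Not effective — dating-window requirement not satisfied.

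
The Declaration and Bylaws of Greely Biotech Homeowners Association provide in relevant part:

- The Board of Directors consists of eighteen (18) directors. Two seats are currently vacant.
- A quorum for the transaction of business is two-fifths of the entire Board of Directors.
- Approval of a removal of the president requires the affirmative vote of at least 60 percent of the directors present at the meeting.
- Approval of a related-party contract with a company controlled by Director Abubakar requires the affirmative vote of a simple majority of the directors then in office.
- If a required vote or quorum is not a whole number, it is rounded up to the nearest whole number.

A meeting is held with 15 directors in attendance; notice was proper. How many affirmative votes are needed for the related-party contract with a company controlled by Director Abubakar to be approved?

9

The related-party contract with a company controlled by Director Abubakar requires a majority of the directors then in office (16).
A majority of 16 is 9.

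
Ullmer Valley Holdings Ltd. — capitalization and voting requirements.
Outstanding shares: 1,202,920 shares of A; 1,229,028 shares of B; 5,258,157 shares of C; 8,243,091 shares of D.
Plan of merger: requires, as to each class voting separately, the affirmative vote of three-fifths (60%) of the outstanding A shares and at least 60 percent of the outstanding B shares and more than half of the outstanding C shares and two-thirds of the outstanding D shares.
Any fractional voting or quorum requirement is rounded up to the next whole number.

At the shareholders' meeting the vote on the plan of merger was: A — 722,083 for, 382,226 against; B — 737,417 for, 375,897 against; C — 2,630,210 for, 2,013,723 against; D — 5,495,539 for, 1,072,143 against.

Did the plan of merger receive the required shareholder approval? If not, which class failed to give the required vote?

A: 3/5 of 1202920 = 721752; 721,752 required, 722,083 in favor — approved.
B: 3/5 of 1229028 = 737416.80, rounded up to 737417; 737,417 required, 737,417 in favor — approved.
C: a majority of 5258157 is 2629079; 2,629,079 required, 2,630,210 in favor — approved.
D: 2/3 of 8243091 = 5495394; 5,495,394 required, 5,495,539 in favor — approved.

Approved — every class gave the required vote.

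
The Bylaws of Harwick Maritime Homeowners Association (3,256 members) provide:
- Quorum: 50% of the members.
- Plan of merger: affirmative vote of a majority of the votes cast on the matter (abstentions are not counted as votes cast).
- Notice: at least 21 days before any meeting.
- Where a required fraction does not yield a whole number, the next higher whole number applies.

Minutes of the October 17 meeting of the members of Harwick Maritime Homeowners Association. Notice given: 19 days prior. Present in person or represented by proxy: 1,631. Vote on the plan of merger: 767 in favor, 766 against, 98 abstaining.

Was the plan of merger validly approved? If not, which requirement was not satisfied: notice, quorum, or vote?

Invalid — notice requirement not satisfied.

Notice: 19 days given; 21 required. Not satisfied.
Quorum: 50% of 3,256 = 1,628; 1,631 present. Satisfied.
Vote: requires a majority of the votes cast (1,631 − 98 abstaining = 1,533); a majority of 1533 is 767, so 767 needed; 767 in favor. Satisfied.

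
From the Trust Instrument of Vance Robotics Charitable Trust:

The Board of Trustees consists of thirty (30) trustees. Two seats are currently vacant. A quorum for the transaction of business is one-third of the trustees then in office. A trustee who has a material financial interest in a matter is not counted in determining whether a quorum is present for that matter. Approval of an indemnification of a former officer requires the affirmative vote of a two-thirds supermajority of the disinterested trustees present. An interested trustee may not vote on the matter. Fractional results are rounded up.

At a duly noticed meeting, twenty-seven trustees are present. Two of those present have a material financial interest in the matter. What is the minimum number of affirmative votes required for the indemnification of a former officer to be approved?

17

The indemnification of a former officer requires two-thirds of the disinterested trustees present (27 − 2 = 25).
2/3 of 25 = 16.67, rounded up to 17.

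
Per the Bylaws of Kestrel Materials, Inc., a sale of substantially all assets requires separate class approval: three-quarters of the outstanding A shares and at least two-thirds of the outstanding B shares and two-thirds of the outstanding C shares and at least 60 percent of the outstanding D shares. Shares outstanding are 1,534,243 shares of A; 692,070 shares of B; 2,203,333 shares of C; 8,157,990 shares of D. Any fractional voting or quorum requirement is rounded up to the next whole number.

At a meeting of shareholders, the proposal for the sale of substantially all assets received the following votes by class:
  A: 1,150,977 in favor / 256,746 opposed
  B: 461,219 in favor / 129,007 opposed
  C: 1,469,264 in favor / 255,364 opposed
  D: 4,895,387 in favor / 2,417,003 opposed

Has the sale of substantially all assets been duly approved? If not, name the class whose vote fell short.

Not approved — the B shares did not give the required vote.

A: 3/4 of 1534243 = 1150682.25, rounded up to 1150683; 1,150,683 required, 1,150,977 in favor — approved.
B: 2/3 of 692070 = 461380; 461,380 required, 461,219 in favor — not approved.
C: 2/3 of 2203333 = 1468888.67, rounded up to 1468889; 1,468,889 required, 1,469,264 in favor — approved.
D: 3/5 of 8157990 = 4894794; 4,894,794 required, 4,895,387 in favor — approved.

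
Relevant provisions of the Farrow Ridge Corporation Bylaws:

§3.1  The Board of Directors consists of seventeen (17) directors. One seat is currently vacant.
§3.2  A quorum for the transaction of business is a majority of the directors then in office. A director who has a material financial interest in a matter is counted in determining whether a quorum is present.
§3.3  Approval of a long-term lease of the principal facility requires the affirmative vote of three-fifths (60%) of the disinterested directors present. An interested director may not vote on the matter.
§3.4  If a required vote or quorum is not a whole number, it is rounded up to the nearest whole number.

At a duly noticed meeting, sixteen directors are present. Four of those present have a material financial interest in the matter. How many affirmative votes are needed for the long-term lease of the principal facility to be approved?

8

The long-term lease of the principal facility requires three-fifths of the disinterested directors present (16 − 4 = 12).
3/5 of 12 = 7.20, rounded up to 8.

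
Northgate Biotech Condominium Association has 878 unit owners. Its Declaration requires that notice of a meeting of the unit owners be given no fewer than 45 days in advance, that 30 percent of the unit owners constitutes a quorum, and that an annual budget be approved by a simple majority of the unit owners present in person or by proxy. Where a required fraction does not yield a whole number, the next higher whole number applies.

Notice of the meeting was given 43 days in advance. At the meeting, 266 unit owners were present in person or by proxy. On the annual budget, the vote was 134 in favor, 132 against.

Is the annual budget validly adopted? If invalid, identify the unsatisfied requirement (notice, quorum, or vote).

Notice: 43 days given; 45 required. Not satisfied.
Quorum: 30% of 878 = 263.40, rounded up to 264; 266 present. Satisfied.
Vote: requires a majority of those present (266); a majority of 266 is 134, so 134 needed; 134 in favor. Satisfied.

Invalid — notice requirement not satisfied.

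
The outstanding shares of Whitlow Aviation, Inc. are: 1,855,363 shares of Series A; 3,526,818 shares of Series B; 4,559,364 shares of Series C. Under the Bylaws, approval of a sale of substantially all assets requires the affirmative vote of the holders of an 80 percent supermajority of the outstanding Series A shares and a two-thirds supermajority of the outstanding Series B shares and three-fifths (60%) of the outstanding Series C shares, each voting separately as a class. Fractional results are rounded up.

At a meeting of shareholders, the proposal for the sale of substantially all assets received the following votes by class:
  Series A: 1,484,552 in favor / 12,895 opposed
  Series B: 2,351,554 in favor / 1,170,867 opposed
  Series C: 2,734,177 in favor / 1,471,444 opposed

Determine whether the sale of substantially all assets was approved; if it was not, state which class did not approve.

Series A: 4/5 of 1855363 = 1484290.40, rounded up to 1484291; 1,484,291 required, 1,484,552 in favor — approved.
Series B: 2/3 of 3526818 = 2351212; 2,351,212 required, 2,351,554 in favor — approved.
Series C: 3/5 of 4559364 = 2735618.40, rounded up to 2735619; 2,735,619 required, 2,734,177 in favor — not approved.

Not approved — the Series C shares did not give the required vote.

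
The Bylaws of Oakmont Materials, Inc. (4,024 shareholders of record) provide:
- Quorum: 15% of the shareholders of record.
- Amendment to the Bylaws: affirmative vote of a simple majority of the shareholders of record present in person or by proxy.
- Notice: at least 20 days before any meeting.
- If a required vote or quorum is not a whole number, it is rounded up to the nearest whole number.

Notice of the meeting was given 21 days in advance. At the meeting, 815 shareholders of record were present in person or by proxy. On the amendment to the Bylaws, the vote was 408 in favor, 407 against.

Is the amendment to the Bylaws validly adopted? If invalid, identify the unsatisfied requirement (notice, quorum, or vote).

Notice: 21 days given; 20 required. Satisfied.
Quorum: 15% of 4,024 = 603.60, rounded up to 604; 815 present. Satisfied.
Vote: requires a majority of those present (815); a majority of 815 is 408, so 408 needed; 408 in favor. Satisfied.

Valid — all requirements satisfied.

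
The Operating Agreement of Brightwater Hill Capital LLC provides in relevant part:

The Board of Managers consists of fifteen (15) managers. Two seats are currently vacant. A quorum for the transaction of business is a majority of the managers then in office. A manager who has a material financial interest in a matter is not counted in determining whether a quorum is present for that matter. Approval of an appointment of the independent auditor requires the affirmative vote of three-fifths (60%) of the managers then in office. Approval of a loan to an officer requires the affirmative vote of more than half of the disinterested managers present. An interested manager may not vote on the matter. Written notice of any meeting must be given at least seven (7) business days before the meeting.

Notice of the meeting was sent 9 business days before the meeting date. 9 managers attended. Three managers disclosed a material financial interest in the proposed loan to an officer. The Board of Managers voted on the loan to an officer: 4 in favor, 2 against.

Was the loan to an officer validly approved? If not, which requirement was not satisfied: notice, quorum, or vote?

Invalid — quorum requirement not satisfied.

Notice: 9 business days given; 7 required (9 ≥ 7). Satisfied.
Quorum: 9 present, but the 3 interested managers do not count, leaving 6. Quorum is 7. Not satisfied.
Vote: the loan to an officer requires a majority of the disinterested managers present (9 − 3 = 6). A majority of 6 is 4, so 4 affirmative votes are needed; 4 voted in favor. Satisfied. (Moot — without a quorum no business can be validly transacted.)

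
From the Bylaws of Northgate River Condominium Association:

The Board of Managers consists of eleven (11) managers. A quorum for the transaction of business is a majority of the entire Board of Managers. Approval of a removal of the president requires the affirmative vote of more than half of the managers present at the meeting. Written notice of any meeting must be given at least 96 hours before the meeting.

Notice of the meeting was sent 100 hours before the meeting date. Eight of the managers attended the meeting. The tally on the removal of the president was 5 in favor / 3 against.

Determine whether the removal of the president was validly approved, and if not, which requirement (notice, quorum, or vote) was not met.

Valid — all requirements satisfied.

Notice: 100 hours given; 96 required (100 ≥ 96). Satisfied.
Quorum: 8 present; quorum is 6. Satisfied.
Vote: the removal of the president requires a majority of the managers present (8). A majority of 8 is 5, so 5 affirmative votes are needed; 5 voted in favor. Satisfied.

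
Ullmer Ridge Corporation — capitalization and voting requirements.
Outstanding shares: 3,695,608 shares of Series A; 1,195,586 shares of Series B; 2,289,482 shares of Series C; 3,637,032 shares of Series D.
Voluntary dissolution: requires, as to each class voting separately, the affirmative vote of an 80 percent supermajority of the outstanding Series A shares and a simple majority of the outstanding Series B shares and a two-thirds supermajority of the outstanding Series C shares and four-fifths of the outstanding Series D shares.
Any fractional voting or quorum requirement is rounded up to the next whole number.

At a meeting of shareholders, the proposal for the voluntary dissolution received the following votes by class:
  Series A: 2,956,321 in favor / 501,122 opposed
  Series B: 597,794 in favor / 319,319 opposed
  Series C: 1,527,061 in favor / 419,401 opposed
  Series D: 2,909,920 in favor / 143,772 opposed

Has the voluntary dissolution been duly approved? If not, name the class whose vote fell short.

Series A: 4/5 of 3695608 = 2956486.40, rounded up to 2956487; 2,956,487 required, 2,956,321 in favor — not approved.
Series B: a majority of 1195586 is 597794; 597,794 required, 597,794 in favor — approved.
Series C: 2/3 of 2289482 = 1526321.33, rounded up to 1526322; 1,526,322 required, 1,527,061 in favor — approved.
Series D: 4/5 of 3637032 = 2909625.60, rounded up to 2909626; 2,909,626 required, 2,909,920 in favor — approved.

Not approved — the Series A shares did not give the required vote.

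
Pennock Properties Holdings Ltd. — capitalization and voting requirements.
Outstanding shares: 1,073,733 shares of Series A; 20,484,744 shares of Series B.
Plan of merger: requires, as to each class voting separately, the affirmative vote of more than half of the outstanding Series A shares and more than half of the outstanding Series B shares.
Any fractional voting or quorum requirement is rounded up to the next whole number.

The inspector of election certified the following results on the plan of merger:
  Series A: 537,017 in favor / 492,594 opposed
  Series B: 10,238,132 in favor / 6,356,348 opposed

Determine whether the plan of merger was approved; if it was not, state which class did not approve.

Series A: a majority of 1073733 is 536867; 536,867 required, 537,017 in favor — approved.
Series B: a majority of 20484744 is 10242373; 10,242,373 required, 10,238,132 in favor — not approved.

Not approved — the Series B shares did not give the required vote.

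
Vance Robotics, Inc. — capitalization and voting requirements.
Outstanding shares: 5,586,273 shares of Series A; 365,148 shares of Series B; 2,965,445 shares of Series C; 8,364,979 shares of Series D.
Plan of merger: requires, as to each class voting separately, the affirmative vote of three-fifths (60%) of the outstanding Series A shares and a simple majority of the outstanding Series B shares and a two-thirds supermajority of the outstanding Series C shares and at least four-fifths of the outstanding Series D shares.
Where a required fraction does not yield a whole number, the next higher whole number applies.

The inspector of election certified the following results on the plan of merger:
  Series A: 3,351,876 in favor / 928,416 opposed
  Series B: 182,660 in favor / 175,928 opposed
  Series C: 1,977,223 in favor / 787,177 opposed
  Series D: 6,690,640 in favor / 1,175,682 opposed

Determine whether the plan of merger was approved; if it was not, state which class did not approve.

Series A: 3/5 of 5586273 = 3351763.80, rounded up to 3351764; 3,351,764 required, 3,351,876 in favor — approved.
Series B: a majority of 365148 is 182575; 182,575 required, 182,660 in favor — approved.
Series C: 2/3 of 2965445 = 1976963.33, rounded up to 1976964; 1,976,964 required, 1,977,223 in favor — approved.
Series D: 4/5 of 8364979 = 6691983.20, rounded up to 6691984; 6,691,984 required, 6,690,640 in favor — not approved.

Not approved — the Series D shares did not give the required vote.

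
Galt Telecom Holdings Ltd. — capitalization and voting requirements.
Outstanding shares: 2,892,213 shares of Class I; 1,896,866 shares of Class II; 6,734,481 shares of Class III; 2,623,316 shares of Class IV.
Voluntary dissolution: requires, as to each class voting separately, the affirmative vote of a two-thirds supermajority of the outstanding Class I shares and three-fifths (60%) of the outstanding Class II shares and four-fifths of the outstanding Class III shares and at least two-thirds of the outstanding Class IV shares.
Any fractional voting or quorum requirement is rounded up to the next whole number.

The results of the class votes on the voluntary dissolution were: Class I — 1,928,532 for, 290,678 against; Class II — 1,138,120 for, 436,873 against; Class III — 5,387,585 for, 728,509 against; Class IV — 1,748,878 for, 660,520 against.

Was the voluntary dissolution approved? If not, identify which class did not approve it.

Class I: 2/3 of 2892213 = 1928142; 1,928,142 required, 1,928,532 in favor — approved.
Class II: 3/5 of 1896866 = 1138119.60, rounded up to 1138120; 1,138,120 required, 1,138,120 in favor — approved.
Class III: 4/5 of 6734481 = 5387584.80, rounded up to 5387585; 5,387,585 required, 5,387,585 in favor — approved.
Class IV: 2/3 of 2623316 = 1748877.33, rounded up to 1748878; 1,748,878 required, 1,748,878 in favor — approved.

Approved — every class gave the required vote.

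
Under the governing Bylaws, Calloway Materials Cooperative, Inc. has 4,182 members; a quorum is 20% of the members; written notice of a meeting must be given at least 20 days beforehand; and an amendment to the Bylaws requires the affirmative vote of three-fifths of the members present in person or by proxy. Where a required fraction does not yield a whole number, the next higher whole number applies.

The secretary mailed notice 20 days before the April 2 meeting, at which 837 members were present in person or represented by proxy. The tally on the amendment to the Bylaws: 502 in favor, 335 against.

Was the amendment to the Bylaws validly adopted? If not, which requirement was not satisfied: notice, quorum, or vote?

Invalid — vote requirement not satisfied.

Notice: 20 days given; 20 required. Satisfied.
Quorum: 20% of 4,182 = 836.40, rounded up to 837; 837 present. Satisfied.
Vote: requires three-fifths of those present (837); 3/5 of 837 = 502.20, rounded up to 503, so 503 needed; 502 in favor. Not satisfied.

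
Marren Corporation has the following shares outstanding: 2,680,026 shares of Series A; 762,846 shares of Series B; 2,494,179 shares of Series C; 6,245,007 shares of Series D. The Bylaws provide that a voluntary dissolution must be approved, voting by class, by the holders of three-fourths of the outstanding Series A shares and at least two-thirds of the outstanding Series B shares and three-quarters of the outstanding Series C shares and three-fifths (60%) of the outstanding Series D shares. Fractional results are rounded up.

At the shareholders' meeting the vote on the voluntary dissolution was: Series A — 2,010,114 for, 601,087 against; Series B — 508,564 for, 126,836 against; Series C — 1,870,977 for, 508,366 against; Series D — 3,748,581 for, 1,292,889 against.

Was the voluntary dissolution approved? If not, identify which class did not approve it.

Series A: 3/4 of 2680026 = 2010019.50, rounded up to 2010020; 2,010,020 required, 2,010,114 in favor — approved.
Series B: 2/3 of 762846 = 508564; 508,564 required, 508,564 in favor — approved.
Series C: 3/4 of 2494179 = 1870634.25, rounded up to 1870635; 1,870,635 required, 1,870,977 in favor — approved.
Series D: 3/5 of 6245007 = 3747004.20, rounded up to 3747005; 3,747,005 required, 3,748,581 in favor — approved.

Approved — every class gave the required vote.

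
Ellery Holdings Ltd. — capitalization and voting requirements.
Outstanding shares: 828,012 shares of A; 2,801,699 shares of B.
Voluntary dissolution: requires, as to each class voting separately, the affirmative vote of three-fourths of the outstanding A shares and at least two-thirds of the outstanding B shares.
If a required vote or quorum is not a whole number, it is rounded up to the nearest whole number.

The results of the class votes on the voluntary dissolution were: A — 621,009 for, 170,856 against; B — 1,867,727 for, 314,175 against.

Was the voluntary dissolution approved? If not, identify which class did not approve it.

A: 3/4 of 828012 = 621009; 621,009 required, 621,009 in favor — approved.
B: 2/3 of 2801699 = 1867799.33, rounded up to 1867800; 1,867,800 required, 1,867,727 in favor — not approved.

Not approved — the B shares did not give the required vote.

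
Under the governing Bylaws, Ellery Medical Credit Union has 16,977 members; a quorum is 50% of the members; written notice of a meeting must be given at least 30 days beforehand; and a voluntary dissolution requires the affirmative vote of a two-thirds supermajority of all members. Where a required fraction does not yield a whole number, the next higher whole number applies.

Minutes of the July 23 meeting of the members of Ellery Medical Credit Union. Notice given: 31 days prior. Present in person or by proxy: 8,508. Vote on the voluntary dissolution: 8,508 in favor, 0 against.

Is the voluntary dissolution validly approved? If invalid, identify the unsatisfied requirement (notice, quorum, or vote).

Notice: 31 days given; 30 required. Satisfied.
Quorum: 50% of 16,977 = 8,488.50, rounded up to 8,489; 8,508 present. Satisfied.
Vote: requires two-thirds of all members (16,977); 2/3 of 16977 = 11318, so 11,318 needed; 8,508 in favor. Not satisfied.

Invalid — vote requirement not satisfied.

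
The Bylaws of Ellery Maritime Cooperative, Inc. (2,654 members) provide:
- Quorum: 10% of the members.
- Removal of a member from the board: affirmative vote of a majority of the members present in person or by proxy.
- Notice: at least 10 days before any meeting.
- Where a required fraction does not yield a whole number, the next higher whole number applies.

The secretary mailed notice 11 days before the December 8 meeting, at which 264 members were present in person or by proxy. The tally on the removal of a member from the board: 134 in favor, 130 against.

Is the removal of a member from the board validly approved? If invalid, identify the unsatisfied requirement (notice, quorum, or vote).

Notice: 11 days given; 10 required. Satisfied.
Quorum: 10% of 2,654 = 265.40, rounded up to 266; 264 present. Not satisfied.
Vote: requires a majority of those present (264); a majority of 264 is 133, so 133 needed; 134 in favor. Satisfied.

Invalid — quorum requirement not satisfied.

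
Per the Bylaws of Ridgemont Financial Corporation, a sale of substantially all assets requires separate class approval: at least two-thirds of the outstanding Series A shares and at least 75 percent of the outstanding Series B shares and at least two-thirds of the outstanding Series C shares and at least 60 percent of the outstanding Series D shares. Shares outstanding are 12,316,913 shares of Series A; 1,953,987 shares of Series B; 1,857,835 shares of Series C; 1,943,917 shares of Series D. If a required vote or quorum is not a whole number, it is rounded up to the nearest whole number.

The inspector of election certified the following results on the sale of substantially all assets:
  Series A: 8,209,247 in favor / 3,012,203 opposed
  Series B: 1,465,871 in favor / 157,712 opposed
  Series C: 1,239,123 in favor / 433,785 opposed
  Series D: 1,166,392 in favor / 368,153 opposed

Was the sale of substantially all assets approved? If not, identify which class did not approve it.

Series A: 2/3 of 12316913 = 8211275.33, rounded up to 8211276; 8,211,276 required, 8,209,247 in favor — not approved.
Series B: 3/4 of 1953987 = 1465490.25, rounded up to 1465491; 1,465,491 required, 1,465,871 in favor — approved.
Series C: 2/3 of 1857835 = 1238556.67, rounded up to 1238557; 1,238,557 required, 1,239,123 in favor — approved.
Series D: 3/5 of 1943917 = 1166350.20, rounded up to 1166351; 1,166,351 required, 1,166,392 in favor — approved.

Not approved — the Series A shares did not give the required vote.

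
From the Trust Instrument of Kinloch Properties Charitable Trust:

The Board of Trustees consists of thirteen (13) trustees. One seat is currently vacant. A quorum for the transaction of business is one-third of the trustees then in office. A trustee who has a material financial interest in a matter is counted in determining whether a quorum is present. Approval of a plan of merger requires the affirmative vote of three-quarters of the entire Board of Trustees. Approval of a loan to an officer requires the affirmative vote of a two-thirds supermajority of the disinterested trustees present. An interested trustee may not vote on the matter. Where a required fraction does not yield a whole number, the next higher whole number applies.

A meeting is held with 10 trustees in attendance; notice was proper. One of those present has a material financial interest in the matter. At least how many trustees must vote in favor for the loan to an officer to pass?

The loan to an officer requires two-thirds of the disinterested trustees present (10 − 1 = 9).
2/3 of 9 = 6.

6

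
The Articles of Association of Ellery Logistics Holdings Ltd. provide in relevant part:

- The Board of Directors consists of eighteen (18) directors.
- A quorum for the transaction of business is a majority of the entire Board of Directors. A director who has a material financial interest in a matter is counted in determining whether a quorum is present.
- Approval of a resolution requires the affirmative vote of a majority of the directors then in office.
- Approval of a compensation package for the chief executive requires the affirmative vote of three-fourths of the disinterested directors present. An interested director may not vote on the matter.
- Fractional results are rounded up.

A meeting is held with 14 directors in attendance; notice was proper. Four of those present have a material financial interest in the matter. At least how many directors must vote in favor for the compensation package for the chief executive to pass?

8

The compensation package for the chief executive requires three-fourths of the disinterested directors present (14 − 4 = 10).
3/4 of 10 = 7.50, rounded up to 8.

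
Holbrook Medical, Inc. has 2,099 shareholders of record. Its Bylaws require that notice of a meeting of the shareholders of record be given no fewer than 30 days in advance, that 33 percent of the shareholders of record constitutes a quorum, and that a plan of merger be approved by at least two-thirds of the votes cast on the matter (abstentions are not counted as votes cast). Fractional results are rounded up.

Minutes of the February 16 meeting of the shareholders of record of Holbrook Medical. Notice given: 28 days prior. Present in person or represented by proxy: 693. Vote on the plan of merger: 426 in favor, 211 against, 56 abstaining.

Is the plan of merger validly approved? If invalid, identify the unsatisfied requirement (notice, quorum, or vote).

Notice: 28 days given; 30 required. Not satisfied.
Quorum: 33% of 2,099 = 692.67, rounded up to 693; 693 present. Satisfied.
Vote: requires two-thirds of the votes cast (693 − 56 abstaining = 637); 2/3 of 637 = 424.67, rounded up to 425, so 425 needed; 426 in favor. Satisfied.

Invalid — notice requirement not satisfied.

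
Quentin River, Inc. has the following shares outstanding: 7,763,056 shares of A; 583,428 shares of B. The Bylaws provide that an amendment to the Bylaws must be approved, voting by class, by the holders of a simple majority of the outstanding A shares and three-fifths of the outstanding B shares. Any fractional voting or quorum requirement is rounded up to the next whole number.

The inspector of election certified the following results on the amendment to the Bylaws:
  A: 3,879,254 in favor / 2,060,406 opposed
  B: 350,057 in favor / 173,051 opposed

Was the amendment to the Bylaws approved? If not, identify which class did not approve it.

A: a majority of 7763056 is 3881529; 3,881,529 required, 3,879,254 in favor — not approved.
B: 3/5 of 583428 = 350056.80, rounded up to 350057; 350,057 required, 350,057 in favor — approved.

Not approved — the A shares did not give the required vote.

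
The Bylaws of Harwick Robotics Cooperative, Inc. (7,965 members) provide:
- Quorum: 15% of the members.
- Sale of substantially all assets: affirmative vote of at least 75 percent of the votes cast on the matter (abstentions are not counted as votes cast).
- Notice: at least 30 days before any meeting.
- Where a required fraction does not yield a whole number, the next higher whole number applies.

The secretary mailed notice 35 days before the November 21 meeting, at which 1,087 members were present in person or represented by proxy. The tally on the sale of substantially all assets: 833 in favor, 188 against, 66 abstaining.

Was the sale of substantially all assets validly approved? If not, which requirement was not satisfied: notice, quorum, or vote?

Notice: 35 days given; 30 required. Satisfied.
Quorum: 15% of 7,965 = 1,194.75, rounded up to 1,195; 1,087 present. Not satisfied.
Vote: requires three-fourths of the votes cast (1,087 − 66 abstaining = 1,021); 3/4 of 1021 = 765.75, rounded up to 766, so 766 needed; 833 in favor. Satisfied.

Invalid — quorum requirement not satisfied.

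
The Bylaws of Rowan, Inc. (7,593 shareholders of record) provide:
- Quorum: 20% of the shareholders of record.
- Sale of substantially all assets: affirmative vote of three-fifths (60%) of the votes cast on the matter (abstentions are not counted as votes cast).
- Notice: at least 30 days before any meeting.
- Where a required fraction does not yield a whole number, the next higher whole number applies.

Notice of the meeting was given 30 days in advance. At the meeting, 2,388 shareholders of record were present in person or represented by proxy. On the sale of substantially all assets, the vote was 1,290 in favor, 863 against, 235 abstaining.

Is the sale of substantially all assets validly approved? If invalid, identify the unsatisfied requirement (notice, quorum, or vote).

Notice: 30 days given; 30 required. Satisfied.
Quorum: 20% of 7,593 = 1,518.60, rounded up to 1,519; 2,388 present. Satisfied.
Vote: requires three-fifths of the votes cast (2,388 − 235 abstaining = 2,153); 3/5 of 2153 = 1291.80, rounded up to 1292, so 1,292 needed; 1,290 in favor. Not satisfied.

Invalid — vote requirement not satisfied.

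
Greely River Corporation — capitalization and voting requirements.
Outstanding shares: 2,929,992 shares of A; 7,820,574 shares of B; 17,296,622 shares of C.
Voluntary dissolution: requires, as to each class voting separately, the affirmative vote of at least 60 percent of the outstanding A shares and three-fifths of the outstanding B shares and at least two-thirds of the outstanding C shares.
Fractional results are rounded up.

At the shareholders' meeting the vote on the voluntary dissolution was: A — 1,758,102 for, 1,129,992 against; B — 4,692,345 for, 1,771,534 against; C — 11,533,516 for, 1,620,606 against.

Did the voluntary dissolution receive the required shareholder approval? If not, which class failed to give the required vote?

Approved — every class gave the required vote.

A: 3/5 of 2929992 = 1757995.20, rounded up to 1757996; 1,757,996 required, 1,758,102 in favor — approved.
B: 3/5 of 7820574 = 4692344.40, rounded up to 4692345; 4,692,345 required, 4,692,345 in favor — approved.
C: 2/3 of 17296622 = 11531081.33, rounded up to 11531082; 11,531,082 required, 11,533,516 in favor — approved.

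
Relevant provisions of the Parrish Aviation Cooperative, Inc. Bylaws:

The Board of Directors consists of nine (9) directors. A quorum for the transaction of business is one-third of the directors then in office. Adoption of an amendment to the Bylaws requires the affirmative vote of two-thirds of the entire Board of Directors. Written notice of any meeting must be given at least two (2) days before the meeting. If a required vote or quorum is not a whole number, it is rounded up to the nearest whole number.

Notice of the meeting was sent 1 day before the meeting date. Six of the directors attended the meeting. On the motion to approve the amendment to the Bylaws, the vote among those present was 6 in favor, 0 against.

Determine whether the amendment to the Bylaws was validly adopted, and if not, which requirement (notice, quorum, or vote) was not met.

Invalid — notice requirement not satisfied.

Notice: 1 day given; 2 required (1 < 2). Not satisfied.
Quorum: 6 present; quorum is 3. Satisfied.
Vote: the amendment to the Bylaws requires two-thirds of the entire Board of Directors (9). 2/3 of 9 = 6, so 6 affirmative votes are needed; 6 voted in favor. Satisfied.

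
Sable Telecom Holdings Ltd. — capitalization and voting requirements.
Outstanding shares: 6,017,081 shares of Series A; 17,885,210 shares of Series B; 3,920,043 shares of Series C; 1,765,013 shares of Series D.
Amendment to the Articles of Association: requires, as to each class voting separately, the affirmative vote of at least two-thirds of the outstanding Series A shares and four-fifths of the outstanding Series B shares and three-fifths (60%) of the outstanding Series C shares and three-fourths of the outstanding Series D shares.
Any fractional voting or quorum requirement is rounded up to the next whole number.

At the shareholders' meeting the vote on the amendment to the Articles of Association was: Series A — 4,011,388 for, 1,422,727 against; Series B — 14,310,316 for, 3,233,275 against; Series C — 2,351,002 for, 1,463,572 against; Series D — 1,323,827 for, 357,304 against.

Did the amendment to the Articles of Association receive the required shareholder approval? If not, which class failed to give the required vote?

Not approved — the Series C shares did not give the required vote.

Series A: 2/3 of 6017081 = 4011387.33, rounded up to 4011388; 4,011,388 required, 4,011,388 in favor — approved.
Series B: 4/5 of 17885210 = 14308168; 14,308,168 required, 14,310,316 in favor — approved.
Series C: 3/5 of 3920043 = 2352025.80, rounded up to 2352026; 2,352,026 required, 2,351,002 in favor — not approved.
Series D: 3/4 of 1765013 = 1323759.75, rounded up to 1323760; 1,323,760 required, 1,323,827 in favor — approved.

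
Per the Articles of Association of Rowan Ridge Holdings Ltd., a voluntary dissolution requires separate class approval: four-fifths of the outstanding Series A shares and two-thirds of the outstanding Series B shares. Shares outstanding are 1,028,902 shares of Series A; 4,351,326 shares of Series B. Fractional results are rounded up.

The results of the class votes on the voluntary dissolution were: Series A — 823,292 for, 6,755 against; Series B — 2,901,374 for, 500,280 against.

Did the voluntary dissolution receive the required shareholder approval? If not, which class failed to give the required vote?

Series A: 4/5 of 1028902 = 823121.60, rounded up to 823122; 823,122 required, 823,292 in favor — approved.
Series B: 2/3 of 4351326 = 2900884; 2,900,884 required, 2,901,374 in favor — approved.

Approved — every class gave the required vote.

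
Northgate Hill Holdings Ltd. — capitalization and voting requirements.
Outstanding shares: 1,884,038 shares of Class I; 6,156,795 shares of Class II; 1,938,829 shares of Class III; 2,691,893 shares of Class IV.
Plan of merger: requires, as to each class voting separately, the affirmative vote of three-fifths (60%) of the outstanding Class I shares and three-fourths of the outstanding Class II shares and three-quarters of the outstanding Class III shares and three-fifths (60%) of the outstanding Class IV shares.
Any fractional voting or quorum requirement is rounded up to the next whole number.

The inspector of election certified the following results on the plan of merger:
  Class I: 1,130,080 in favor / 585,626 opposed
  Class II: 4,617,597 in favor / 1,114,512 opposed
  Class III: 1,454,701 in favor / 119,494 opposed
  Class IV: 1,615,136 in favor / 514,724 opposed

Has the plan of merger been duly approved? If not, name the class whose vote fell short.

Class I: 3/5 of 1884038 = 1130422.80, rounded up to 1130423; 1,130,423 required, 1,130,080 in favor — not approved.
Class II: 3/4 of 6156795 = 4617596.25, rounded up to 4617597; 4,617,597 required, 4,617,597 in favor — approved.
Class III: 3/4 of 1938829 = 1454121.75, rounded up to 1454122; 1,454,122 required, 1,454,701 in favor — approved.
Class IV: 3/5 of 2691893 = 1615135.80, rounded up to 1615136; 1,615,136 required, 1,615,136 in favor — approved.

Not approved — the Class I shares did not give the required vote.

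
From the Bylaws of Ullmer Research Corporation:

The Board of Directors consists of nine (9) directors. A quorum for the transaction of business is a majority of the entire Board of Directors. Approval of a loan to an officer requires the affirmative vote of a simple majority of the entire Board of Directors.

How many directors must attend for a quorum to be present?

5

A majority of 9 is 5.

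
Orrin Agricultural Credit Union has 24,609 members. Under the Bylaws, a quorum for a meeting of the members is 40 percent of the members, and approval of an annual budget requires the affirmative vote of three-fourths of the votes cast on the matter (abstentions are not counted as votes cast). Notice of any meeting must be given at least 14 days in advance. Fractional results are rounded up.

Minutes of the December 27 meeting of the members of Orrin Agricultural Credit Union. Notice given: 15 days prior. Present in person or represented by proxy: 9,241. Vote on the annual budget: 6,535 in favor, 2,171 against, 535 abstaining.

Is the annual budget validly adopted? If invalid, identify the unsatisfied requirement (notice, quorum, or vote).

Invalid — quorum requirement not satisfied.

Notice: 15 days given; 14 required. Satisfied.
Quorum: 40% of 24,609 = 9,843.60, rounded up to 9,844; 9,241 present. Not satisfied.
Vote: requires three-fourths of the votes cast (9,241 − 535 abstaining = 8,706); 3/4 of 8706 = 6529.50, rounded up to 6530, so 6,530 needed; 6,535 in favor. Satisfied.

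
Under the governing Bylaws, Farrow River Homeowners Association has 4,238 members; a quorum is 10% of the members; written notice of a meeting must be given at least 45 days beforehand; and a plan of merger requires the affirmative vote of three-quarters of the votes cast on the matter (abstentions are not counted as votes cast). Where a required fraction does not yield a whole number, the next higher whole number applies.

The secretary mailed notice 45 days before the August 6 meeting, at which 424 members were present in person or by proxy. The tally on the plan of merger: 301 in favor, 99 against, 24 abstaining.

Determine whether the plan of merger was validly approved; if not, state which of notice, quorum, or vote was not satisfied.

Valid — all requirements satisfied.

Notice: 45 days given; 45 required. Satisfied.
Quorum: 10% of 4,238 = 423.80, rounded up to 424; 424 present. Satisfied.
Vote: requires three-fourths of the votes cast (424 − 24 abstaining = 400); 3/4 of 400 = 300, so 300 needed; 301 in favor. Satisfied.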